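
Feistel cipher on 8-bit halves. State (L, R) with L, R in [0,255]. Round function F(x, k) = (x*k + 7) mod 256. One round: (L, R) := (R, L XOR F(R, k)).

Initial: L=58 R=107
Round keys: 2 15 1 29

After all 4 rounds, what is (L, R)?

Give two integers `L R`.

Round 1 (k=2): L=107 R=231
Round 2 (k=15): L=231 R=251
Round 3 (k=1): L=251 R=229
Round 4 (k=29): L=229 R=3

Answer: 229 3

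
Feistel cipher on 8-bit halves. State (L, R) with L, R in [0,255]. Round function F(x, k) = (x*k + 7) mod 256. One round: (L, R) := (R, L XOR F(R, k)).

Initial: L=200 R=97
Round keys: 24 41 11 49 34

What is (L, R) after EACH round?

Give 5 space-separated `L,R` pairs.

Round 1 (k=24): L=97 R=215
Round 2 (k=41): L=215 R=23
Round 3 (k=11): L=23 R=211
Round 4 (k=49): L=211 R=125
Round 5 (k=34): L=125 R=114

Answer: 97,215 215,23 23,211 211,125 125,114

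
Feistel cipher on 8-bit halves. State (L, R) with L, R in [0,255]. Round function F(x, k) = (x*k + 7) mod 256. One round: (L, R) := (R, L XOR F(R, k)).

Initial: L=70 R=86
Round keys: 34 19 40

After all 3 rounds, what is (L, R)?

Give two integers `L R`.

Answer: 160 50

Derivation:
Round 1 (k=34): L=86 R=53
Round 2 (k=19): L=53 R=160
Round 3 (k=40): L=160 R=50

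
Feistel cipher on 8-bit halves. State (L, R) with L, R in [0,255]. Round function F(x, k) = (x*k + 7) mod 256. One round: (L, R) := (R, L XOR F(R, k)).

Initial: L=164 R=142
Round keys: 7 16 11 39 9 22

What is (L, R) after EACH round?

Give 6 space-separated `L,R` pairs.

Round 1 (k=7): L=142 R=77
Round 2 (k=16): L=77 R=89
Round 3 (k=11): L=89 R=151
Round 4 (k=39): L=151 R=81
Round 5 (k=9): L=81 R=119
Round 6 (k=22): L=119 R=16

Answer: 142,77 77,89 89,151 151,81 81,119 119,16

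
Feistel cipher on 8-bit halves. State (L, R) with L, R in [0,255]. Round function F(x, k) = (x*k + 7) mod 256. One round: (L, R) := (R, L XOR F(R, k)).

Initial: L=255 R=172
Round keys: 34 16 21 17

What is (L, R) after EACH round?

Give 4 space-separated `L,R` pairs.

Round 1 (k=34): L=172 R=32
Round 2 (k=16): L=32 R=171
Round 3 (k=21): L=171 R=46
Round 4 (k=17): L=46 R=190

Answer: 172,32 32,171 171,46 46,190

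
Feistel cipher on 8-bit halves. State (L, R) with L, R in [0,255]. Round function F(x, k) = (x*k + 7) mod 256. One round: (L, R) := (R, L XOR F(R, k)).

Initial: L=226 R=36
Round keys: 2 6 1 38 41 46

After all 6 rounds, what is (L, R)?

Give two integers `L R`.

Round 1 (k=2): L=36 R=173
Round 2 (k=6): L=173 R=49
Round 3 (k=1): L=49 R=149
Round 4 (k=38): L=149 R=20
Round 5 (k=41): L=20 R=174
Round 6 (k=46): L=174 R=95

Answer: 174 95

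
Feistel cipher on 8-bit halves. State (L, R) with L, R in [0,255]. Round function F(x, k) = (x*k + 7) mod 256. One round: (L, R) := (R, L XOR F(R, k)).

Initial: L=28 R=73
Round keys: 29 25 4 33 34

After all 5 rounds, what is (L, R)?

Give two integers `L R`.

Answer: 136 56

Derivation:
Round 1 (k=29): L=73 R=80
Round 2 (k=25): L=80 R=158
Round 3 (k=4): L=158 R=47
Round 4 (k=33): L=47 R=136
Round 5 (k=34): L=136 R=56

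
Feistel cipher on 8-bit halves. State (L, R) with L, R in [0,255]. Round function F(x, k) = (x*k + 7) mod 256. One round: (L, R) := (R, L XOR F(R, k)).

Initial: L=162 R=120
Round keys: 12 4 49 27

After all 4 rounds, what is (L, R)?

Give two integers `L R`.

Answer: 255 143

Derivation:
Round 1 (k=12): L=120 R=5
Round 2 (k=4): L=5 R=99
Round 3 (k=49): L=99 R=255
Round 4 (k=27): L=255 R=143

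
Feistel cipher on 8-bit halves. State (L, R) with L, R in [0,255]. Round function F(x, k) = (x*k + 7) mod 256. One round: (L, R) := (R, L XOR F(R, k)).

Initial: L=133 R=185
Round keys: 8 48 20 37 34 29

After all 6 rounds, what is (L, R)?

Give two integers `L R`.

Round 1 (k=8): L=185 R=74
Round 2 (k=48): L=74 R=94
Round 3 (k=20): L=94 R=21
Round 4 (k=37): L=21 R=78
Round 5 (k=34): L=78 R=118
Round 6 (k=29): L=118 R=43

Answer: 118 43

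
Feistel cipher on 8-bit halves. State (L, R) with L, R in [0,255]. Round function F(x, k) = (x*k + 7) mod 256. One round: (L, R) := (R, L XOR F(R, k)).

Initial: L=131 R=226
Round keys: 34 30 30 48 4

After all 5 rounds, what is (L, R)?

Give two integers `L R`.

Answer: 226 122

Derivation:
Round 1 (k=34): L=226 R=136
Round 2 (k=30): L=136 R=21
Round 3 (k=30): L=21 R=245
Round 4 (k=48): L=245 R=226
Round 5 (k=4): L=226 R=122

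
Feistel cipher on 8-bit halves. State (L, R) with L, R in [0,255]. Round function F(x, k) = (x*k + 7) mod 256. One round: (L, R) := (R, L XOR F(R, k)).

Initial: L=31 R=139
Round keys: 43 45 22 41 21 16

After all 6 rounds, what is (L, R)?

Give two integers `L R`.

Answer: 45 223

Derivation:
Round 1 (k=43): L=139 R=127
Round 2 (k=45): L=127 R=209
Round 3 (k=22): L=209 R=130
Round 4 (k=41): L=130 R=8
Round 5 (k=21): L=8 R=45
Round 6 (k=16): L=45 R=223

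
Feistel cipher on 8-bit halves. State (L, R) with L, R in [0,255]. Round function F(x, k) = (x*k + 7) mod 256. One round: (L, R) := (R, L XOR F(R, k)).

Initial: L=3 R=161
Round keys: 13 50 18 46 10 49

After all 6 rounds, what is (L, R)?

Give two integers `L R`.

Answer: 189 71

Derivation:
Round 1 (k=13): L=161 R=55
Round 2 (k=50): L=55 R=100
Round 3 (k=18): L=100 R=56
Round 4 (k=46): L=56 R=115
Round 5 (k=10): L=115 R=189
Round 6 (k=49): L=189 R=71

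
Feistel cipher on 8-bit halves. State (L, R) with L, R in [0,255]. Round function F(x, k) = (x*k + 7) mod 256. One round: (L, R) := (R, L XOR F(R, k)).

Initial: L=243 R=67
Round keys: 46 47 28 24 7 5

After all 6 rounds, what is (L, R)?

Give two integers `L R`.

Round 1 (k=46): L=67 R=226
Round 2 (k=47): L=226 R=198
Round 3 (k=28): L=198 R=77
Round 4 (k=24): L=77 R=249
Round 5 (k=7): L=249 R=155
Round 6 (k=5): L=155 R=247

Answer: 155 247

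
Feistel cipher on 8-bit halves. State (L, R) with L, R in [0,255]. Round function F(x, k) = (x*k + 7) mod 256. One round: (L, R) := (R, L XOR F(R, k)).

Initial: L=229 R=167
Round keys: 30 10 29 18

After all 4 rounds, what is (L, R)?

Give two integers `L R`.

Round 1 (k=30): L=167 R=124
Round 2 (k=10): L=124 R=120
Round 3 (k=29): L=120 R=227
Round 4 (k=18): L=227 R=133

Answer: 227 133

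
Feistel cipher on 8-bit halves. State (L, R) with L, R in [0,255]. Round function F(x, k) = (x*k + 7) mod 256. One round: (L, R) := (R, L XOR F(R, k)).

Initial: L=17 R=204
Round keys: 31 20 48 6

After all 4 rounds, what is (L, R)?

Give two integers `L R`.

Answer: 61 246

Derivation:
Round 1 (k=31): L=204 R=170
Round 2 (k=20): L=170 R=131
Round 3 (k=48): L=131 R=61
Round 4 (k=6): L=61 R=246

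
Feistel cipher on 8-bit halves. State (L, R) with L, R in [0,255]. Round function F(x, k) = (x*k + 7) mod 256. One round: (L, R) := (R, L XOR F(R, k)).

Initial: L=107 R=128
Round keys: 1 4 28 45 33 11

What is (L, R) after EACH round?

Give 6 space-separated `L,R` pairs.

Round 1 (k=1): L=128 R=236
Round 2 (k=4): L=236 R=55
Round 3 (k=28): L=55 R=231
Round 4 (k=45): L=231 R=149
Round 5 (k=33): L=149 R=219
Round 6 (k=11): L=219 R=229

Answer: 128,236 236,55 55,231 231,149 149,219 219,229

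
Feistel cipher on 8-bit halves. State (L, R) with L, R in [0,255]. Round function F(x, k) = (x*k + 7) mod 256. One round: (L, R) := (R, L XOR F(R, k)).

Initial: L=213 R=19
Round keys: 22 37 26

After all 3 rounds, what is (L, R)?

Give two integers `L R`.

Answer: 224 187

Derivation:
Round 1 (k=22): L=19 R=124
Round 2 (k=37): L=124 R=224
Round 3 (k=26): L=224 R=187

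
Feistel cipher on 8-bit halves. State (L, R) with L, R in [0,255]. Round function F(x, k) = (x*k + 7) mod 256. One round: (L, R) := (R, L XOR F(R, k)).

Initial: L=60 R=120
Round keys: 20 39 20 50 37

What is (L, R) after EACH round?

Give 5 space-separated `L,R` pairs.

Round 1 (k=20): L=120 R=91
Round 2 (k=39): L=91 R=156
Round 3 (k=20): L=156 R=108
Round 4 (k=50): L=108 R=131
Round 5 (k=37): L=131 R=154

Answer: 120,91 91,156 156,108 108,131 131,154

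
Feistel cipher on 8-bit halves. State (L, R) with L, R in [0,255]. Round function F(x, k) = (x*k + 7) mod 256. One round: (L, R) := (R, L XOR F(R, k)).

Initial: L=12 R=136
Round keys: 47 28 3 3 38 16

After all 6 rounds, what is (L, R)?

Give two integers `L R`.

Round 1 (k=47): L=136 R=243
Round 2 (k=28): L=243 R=19
Round 3 (k=3): L=19 R=179
Round 4 (k=3): L=179 R=51
Round 5 (k=38): L=51 R=42
Round 6 (k=16): L=42 R=148

Answer: 42 148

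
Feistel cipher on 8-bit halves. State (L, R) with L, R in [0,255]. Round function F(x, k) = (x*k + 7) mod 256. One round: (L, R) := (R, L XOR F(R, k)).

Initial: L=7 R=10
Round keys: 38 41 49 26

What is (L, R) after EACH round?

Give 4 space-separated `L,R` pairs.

Answer: 10,132 132,33 33,220 220,126

Derivation:
Round 1 (k=38): L=10 R=132
Round 2 (k=41): L=132 R=33
Round 3 (k=49): L=33 R=220
Round 4 (k=26): L=220 R=126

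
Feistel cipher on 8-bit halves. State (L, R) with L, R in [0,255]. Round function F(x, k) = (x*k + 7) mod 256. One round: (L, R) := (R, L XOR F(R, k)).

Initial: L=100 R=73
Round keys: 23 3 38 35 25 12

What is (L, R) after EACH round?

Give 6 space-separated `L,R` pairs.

Answer: 73,242 242,148 148,13 13,90 90,220 220,13

Derivation:
Round 1 (k=23): L=73 R=242
Round 2 (k=3): L=242 R=148
Round 3 (k=38): L=148 R=13
Round 4 (k=35): L=13 R=90
Round 5 (k=25): L=90 R=220
Round 6 (k=12): L=220 R=13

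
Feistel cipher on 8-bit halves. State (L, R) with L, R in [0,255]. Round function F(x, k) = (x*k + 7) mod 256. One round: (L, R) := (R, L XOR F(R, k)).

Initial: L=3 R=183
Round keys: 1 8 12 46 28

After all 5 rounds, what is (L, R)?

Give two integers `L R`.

Round 1 (k=1): L=183 R=189
Round 2 (k=8): L=189 R=88
Round 3 (k=12): L=88 R=154
Round 4 (k=46): L=154 R=235
Round 5 (k=28): L=235 R=33

Answer: 235 33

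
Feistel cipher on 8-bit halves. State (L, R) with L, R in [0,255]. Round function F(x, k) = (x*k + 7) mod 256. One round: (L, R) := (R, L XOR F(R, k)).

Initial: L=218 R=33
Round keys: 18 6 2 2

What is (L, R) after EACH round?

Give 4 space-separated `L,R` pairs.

Answer: 33,131 131,56 56,244 244,215

Derivation:
Round 1 (k=18): L=33 R=131
Round 2 (k=6): L=131 R=56
Round 3 (k=2): L=56 R=244
Round 4 (k=2): L=244 R=215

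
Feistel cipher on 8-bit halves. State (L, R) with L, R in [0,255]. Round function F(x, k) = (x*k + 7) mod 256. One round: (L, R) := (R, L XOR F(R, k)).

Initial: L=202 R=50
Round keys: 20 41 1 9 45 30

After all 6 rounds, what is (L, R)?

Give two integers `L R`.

Answer: 20 182

Derivation:
Round 1 (k=20): L=50 R=37
Round 2 (k=41): L=37 R=198
Round 3 (k=1): L=198 R=232
Round 4 (k=9): L=232 R=233
Round 5 (k=45): L=233 R=20
Round 6 (k=30): L=20 R=182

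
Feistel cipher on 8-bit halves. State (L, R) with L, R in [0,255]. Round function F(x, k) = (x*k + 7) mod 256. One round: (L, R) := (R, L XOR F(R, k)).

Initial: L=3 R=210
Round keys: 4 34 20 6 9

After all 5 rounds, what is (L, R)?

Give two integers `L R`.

Answer: 124 36

Derivation:
Round 1 (k=4): L=210 R=76
Round 2 (k=34): L=76 R=205
Round 3 (k=20): L=205 R=71
Round 4 (k=6): L=71 R=124
Round 5 (k=9): L=124 R=36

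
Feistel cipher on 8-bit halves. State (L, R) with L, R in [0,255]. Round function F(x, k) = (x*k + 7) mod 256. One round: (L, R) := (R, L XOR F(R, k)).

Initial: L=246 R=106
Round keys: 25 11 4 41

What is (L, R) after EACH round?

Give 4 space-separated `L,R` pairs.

Answer: 106,151 151,238 238,40 40,129

Derivation:
Round 1 (k=25): L=106 R=151
Round 2 (k=11): L=151 R=238
Round 3 (k=4): L=238 R=40
Round 4 (k=41): L=40 R=129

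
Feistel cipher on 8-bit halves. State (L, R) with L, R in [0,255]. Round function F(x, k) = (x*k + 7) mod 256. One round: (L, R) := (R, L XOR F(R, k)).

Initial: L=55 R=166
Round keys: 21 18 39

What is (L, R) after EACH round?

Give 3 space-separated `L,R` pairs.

Round 1 (k=21): L=166 R=146
Round 2 (k=18): L=146 R=237
Round 3 (k=39): L=237 R=176

Answer: 166,146 146,237 237,176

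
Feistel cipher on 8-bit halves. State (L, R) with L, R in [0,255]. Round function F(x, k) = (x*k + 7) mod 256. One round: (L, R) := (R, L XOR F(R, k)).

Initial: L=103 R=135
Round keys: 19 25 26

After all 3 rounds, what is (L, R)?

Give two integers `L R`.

Round 1 (k=19): L=135 R=107
Round 2 (k=25): L=107 R=253
Round 3 (k=26): L=253 R=210

Answer: 253 210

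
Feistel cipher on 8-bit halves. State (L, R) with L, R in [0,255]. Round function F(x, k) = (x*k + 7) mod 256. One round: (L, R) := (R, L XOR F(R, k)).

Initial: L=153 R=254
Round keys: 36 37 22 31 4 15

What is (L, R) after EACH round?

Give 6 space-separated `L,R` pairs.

Round 1 (k=36): L=254 R=38
Round 2 (k=37): L=38 R=123
Round 3 (k=22): L=123 R=191
Round 4 (k=31): L=191 R=83
Round 5 (k=4): L=83 R=236
Round 6 (k=15): L=236 R=136

Answer: 254,38 38,123 123,191 191,83 83,236 236,136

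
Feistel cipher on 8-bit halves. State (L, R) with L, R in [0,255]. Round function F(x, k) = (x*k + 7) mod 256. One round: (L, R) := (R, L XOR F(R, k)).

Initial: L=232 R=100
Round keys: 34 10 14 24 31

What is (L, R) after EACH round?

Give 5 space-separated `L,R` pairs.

Answer: 100,167 167,233 233,98 98,222 222,139

Derivation:
Round 1 (k=34): L=100 R=167
Round 2 (k=10): L=167 R=233
Round 3 (k=14): L=233 R=98
Round 4 (k=24): L=98 R=222
Round 5 (k=31): L=222 R=139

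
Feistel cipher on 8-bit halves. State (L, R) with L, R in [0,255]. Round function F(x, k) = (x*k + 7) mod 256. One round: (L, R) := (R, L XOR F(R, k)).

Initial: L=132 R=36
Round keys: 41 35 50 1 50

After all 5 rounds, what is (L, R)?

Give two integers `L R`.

Round 1 (k=41): L=36 R=79
Round 2 (k=35): L=79 R=240
Round 3 (k=50): L=240 R=168
Round 4 (k=1): L=168 R=95
Round 5 (k=50): L=95 R=61

Answer: 95 61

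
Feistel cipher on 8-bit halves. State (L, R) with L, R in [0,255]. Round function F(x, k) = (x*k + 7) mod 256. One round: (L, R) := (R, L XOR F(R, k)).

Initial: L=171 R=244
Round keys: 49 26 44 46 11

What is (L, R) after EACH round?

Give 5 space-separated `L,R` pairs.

Round 1 (k=49): L=244 R=16
Round 2 (k=26): L=16 R=83
Round 3 (k=44): L=83 R=91
Round 4 (k=46): L=91 R=50
Round 5 (k=11): L=50 R=118

Answer: 244,16 16,83 83,91 91,50 50,118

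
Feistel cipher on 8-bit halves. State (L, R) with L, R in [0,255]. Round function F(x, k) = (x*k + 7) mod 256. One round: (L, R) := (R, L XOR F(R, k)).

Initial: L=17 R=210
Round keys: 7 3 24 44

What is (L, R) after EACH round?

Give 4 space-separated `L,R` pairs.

Answer: 210,212 212,81 81,75 75,186

Derivation:
Round 1 (k=7): L=210 R=212
Round 2 (k=3): L=212 R=81
Round 3 (k=24): L=81 R=75
Round 4 (k=44): L=75 R=186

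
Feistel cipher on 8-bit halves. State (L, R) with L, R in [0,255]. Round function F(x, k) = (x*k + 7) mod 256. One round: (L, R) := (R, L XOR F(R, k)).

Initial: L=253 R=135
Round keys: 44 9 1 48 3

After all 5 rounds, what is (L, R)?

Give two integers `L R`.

Answer: 45 201

Derivation:
Round 1 (k=44): L=135 R=198
Round 2 (k=9): L=198 R=122
Round 3 (k=1): L=122 R=71
Round 4 (k=48): L=71 R=45
Round 5 (k=3): L=45 R=201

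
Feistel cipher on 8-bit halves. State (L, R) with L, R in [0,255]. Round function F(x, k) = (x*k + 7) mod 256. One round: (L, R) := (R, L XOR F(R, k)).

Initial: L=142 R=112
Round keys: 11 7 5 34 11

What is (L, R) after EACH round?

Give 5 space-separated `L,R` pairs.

Answer: 112,89 89,6 6,124 124,121 121,70

Derivation:
Round 1 (k=11): L=112 R=89
Round 2 (k=7): L=89 R=6
Round 3 (k=5): L=6 R=124
Round 4 (k=34): L=124 R=121
Round 5 (k=11): L=121 R=70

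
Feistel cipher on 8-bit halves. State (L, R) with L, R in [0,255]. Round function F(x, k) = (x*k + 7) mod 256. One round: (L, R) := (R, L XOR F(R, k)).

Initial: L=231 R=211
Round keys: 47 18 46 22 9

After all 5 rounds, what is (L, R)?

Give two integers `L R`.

Answer: 89 64

Derivation:
Round 1 (k=47): L=211 R=35
Round 2 (k=18): L=35 R=174
Round 3 (k=46): L=174 R=104
Round 4 (k=22): L=104 R=89
Round 5 (k=9): L=89 R=64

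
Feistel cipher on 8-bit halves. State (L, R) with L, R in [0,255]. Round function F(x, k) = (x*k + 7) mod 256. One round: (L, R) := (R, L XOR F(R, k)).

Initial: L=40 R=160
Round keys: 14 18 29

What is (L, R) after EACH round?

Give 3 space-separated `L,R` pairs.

Answer: 160,239 239,117 117,167

Derivation:
Round 1 (k=14): L=160 R=239
Round 2 (k=18): L=239 R=117
Round 3 (k=29): L=117 R=167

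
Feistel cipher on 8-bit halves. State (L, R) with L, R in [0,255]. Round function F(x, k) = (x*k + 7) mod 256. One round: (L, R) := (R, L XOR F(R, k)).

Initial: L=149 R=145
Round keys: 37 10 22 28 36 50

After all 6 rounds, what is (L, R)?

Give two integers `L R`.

Round 1 (k=37): L=145 R=105
Round 2 (k=10): L=105 R=176
Round 3 (k=22): L=176 R=78
Round 4 (k=28): L=78 R=63
Round 5 (k=36): L=63 R=173
Round 6 (k=50): L=173 R=238

Answer: 173 238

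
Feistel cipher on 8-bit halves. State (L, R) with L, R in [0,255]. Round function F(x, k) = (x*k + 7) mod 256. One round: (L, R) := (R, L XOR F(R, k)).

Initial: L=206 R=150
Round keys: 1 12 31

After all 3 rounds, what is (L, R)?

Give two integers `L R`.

Round 1 (k=1): L=150 R=83
Round 2 (k=12): L=83 R=125
Round 3 (k=31): L=125 R=121

Answer: 125 121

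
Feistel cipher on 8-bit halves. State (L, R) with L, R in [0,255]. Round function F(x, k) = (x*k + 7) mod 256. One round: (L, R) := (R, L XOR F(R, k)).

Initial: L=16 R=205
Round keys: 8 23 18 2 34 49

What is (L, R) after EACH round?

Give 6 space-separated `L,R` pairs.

Answer: 205,127 127,189 189,46 46,222 222,173 173,250

Derivation:
Round 1 (k=8): L=205 R=127
Round 2 (k=23): L=127 R=189
Round 3 (k=18): L=189 R=46
Round 4 (k=2): L=46 R=222
Round 5 (k=34): L=222 R=173
Round 6 (k=49): L=173 R=250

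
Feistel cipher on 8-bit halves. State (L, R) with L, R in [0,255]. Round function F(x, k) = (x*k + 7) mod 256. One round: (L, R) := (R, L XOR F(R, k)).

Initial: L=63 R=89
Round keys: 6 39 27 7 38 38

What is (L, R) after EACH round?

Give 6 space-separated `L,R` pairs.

Round 1 (k=6): L=89 R=34
Round 2 (k=39): L=34 R=108
Round 3 (k=27): L=108 R=73
Round 4 (k=7): L=73 R=106
Round 5 (k=38): L=106 R=138
Round 6 (k=38): L=138 R=233

Answer: 89,34 34,108 108,73 73,106 106,138 138,233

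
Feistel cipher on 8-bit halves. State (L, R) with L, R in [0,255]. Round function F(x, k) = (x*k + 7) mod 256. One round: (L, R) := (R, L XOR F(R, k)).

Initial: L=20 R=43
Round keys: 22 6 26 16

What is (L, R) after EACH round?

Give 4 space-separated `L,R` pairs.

Round 1 (k=22): L=43 R=173
Round 2 (k=6): L=173 R=62
Round 3 (k=26): L=62 R=254
Round 4 (k=16): L=254 R=217

Answer: 43,173 173,62 62,254 254,217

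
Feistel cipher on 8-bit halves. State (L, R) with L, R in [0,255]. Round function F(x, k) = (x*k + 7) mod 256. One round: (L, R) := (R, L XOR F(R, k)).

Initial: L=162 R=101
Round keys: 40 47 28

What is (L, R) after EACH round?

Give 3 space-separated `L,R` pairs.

Answer: 101,109 109,111 111,70

Derivation:
Round 1 (k=40): L=101 R=109
Round 2 (k=47): L=109 R=111
Round 3 (k=28): L=111 R=70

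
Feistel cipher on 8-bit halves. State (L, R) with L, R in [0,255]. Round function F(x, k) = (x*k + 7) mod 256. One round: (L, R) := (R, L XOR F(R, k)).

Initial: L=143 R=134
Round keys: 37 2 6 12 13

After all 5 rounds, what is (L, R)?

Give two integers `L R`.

Round 1 (k=37): L=134 R=234
Round 2 (k=2): L=234 R=93
Round 3 (k=6): L=93 R=223
Round 4 (k=12): L=223 R=38
Round 5 (k=13): L=38 R=42

Answer: 38 42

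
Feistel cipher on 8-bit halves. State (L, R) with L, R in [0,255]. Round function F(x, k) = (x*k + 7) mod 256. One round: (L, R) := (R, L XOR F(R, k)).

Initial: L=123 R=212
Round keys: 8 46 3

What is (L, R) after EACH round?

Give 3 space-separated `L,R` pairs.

Answer: 212,220 220,91 91,196

Derivation:
Round 1 (k=8): L=212 R=220
Round 2 (k=46): L=220 R=91
Round 3 (k=3): L=91 R=196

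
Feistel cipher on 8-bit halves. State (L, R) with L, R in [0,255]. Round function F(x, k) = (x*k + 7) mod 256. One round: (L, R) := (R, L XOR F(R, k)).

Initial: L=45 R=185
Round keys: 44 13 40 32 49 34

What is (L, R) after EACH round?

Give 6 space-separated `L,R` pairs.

Answer: 185,254 254,84 84,217 217,115 115,211 211,126

Derivation:
Round 1 (k=44): L=185 R=254
Round 2 (k=13): L=254 R=84
Round 3 (k=40): L=84 R=217
Round 4 (k=32): L=217 R=115
Round 5 (k=49): L=115 R=211
Round 6 (k=34): L=211 R=126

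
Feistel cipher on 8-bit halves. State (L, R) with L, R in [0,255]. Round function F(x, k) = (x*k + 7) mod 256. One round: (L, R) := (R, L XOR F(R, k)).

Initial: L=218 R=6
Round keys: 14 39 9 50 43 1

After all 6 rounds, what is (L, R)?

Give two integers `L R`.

Round 1 (k=14): L=6 R=129
Round 2 (k=39): L=129 R=168
Round 3 (k=9): L=168 R=110
Round 4 (k=50): L=110 R=43
Round 5 (k=43): L=43 R=46
Round 6 (k=1): L=46 R=30

Answer: 46 30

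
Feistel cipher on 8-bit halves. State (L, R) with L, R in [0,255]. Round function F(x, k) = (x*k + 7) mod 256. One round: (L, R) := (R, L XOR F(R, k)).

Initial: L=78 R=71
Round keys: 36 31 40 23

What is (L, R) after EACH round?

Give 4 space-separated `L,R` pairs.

Answer: 71,77 77,29 29,194 194,104

Derivation:
Round 1 (k=36): L=71 R=77
Round 2 (k=31): L=77 R=29
Round 3 (k=40): L=29 R=194
Round 4 (k=23): L=194 R=104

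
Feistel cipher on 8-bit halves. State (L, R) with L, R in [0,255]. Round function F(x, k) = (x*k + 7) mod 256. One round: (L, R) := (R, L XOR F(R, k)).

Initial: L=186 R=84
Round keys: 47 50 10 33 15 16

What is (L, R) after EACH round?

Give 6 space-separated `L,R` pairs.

Answer: 84,201 201,29 29,224 224,250 250,77 77,45

Derivation:
Round 1 (k=47): L=84 R=201
Round 2 (k=50): L=201 R=29
Round 3 (k=10): L=29 R=224
Round 4 (k=33): L=224 R=250
Round 5 (k=15): L=250 R=77
Round 6 (k=16): L=77 R=45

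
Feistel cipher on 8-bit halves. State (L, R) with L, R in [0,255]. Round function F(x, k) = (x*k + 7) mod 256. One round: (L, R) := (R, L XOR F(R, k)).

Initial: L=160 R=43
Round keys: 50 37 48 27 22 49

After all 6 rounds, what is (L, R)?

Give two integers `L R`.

Round 1 (k=50): L=43 R=205
Round 2 (k=37): L=205 R=131
Round 3 (k=48): L=131 R=90
Round 4 (k=27): L=90 R=6
Round 5 (k=22): L=6 R=209
Round 6 (k=49): L=209 R=14

Answer: 209 14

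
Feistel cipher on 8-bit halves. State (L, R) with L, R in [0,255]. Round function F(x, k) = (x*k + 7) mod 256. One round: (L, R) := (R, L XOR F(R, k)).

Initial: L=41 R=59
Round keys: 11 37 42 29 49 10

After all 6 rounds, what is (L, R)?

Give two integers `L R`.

Round 1 (k=11): L=59 R=185
Round 2 (k=37): L=185 R=255
Round 3 (k=42): L=255 R=100
Round 4 (k=29): L=100 R=164
Round 5 (k=49): L=164 R=15
Round 6 (k=10): L=15 R=57

Answer: 15 57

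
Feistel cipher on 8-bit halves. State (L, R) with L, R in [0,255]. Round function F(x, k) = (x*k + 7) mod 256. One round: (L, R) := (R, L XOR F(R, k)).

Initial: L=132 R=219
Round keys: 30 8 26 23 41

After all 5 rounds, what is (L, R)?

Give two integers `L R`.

Round 1 (k=30): L=219 R=53
Round 2 (k=8): L=53 R=116
Round 3 (k=26): L=116 R=250
Round 4 (k=23): L=250 R=9
Round 5 (k=41): L=9 R=130

Answer: 9 130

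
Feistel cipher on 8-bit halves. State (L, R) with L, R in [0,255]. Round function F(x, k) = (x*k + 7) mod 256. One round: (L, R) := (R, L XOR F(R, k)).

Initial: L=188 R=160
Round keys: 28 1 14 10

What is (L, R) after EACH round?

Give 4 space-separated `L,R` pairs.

Answer: 160,59 59,226 226,88 88,149

Derivation:
Round 1 (k=28): L=160 R=59
Round 2 (k=1): L=59 R=226
Round 3 (k=14): L=226 R=88
Round 4 (k=10): L=88 R=149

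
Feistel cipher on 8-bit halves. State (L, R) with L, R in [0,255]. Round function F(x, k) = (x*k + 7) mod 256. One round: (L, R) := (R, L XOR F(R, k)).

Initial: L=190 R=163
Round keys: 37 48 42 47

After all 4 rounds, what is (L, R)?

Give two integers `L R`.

Answer: 199 180

Derivation:
Round 1 (k=37): L=163 R=40
Round 2 (k=48): L=40 R=36
Round 3 (k=42): L=36 R=199
Round 4 (k=47): L=199 R=180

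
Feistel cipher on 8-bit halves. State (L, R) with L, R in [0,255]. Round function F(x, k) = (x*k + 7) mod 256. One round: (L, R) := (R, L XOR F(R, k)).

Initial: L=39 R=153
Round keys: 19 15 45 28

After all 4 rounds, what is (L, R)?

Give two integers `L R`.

Answer: 51 16

Derivation:
Round 1 (k=19): L=153 R=69
Round 2 (k=15): L=69 R=139
Round 3 (k=45): L=139 R=51
Round 4 (k=28): L=51 R=16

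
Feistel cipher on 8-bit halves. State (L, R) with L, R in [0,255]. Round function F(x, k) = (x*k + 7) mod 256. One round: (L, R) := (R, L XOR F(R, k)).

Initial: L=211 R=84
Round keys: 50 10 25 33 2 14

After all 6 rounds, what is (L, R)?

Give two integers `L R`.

Answer: 117 11

Derivation:
Round 1 (k=50): L=84 R=188
Round 2 (k=10): L=188 R=11
Round 3 (k=25): L=11 R=166
Round 4 (k=33): L=166 R=102
Round 5 (k=2): L=102 R=117
Round 6 (k=14): L=117 R=11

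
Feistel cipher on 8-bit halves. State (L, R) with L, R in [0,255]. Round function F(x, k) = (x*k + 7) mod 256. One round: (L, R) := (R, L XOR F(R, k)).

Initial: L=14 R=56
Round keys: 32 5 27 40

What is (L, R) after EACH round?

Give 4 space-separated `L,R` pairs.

Round 1 (k=32): L=56 R=9
Round 2 (k=5): L=9 R=12
Round 3 (k=27): L=12 R=66
Round 4 (k=40): L=66 R=91

Answer: 56,9 9,12 12,66 66,91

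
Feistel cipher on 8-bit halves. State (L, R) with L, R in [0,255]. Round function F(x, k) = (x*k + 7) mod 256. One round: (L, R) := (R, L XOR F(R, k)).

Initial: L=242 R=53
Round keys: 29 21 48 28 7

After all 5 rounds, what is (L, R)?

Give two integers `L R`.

Answer: 15 205

Derivation:
Round 1 (k=29): L=53 R=250
Round 2 (k=21): L=250 R=188
Round 3 (k=48): L=188 R=189
Round 4 (k=28): L=189 R=15
Round 5 (k=7): L=15 R=205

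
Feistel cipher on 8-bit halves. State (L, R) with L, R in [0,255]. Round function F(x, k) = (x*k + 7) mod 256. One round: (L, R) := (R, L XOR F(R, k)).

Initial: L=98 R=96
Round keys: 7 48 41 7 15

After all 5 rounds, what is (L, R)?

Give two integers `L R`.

Answer: 59 143

Derivation:
Round 1 (k=7): L=96 R=197
Round 2 (k=48): L=197 R=151
Round 3 (k=41): L=151 R=243
Round 4 (k=7): L=243 R=59
Round 5 (k=15): L=59 R=143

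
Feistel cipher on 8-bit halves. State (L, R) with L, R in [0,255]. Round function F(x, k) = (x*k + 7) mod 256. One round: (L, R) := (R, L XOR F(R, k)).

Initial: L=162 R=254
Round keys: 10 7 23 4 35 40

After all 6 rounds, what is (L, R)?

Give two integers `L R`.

Round 1 (k=10): L=254 R=81
Round 2 (k=7): L=81 R=192
Round 3 (k=23): L=192 R=22
Round 4 (k=4): L=22 R=159
Round 5 (k=35): L=159 R=210
Round 6 (k=40): L=210 R=72

Answer: 210 72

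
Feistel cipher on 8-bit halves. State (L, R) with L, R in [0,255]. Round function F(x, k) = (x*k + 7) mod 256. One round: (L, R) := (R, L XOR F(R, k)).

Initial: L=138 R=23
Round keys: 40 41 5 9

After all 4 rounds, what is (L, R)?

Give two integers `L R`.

Round 1 (k=40): L=23 R=21
Round 2 (k=41): L=21 R=115
Round 3 (k=5): L=115 R=83
Round 4 (k=9): L=83 R=129

Answer: 83 129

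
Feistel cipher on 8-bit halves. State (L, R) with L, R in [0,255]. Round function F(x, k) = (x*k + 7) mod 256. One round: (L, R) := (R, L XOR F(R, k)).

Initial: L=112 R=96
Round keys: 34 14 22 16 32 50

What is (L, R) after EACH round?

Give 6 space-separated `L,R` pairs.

Answer: 96,183 183,105 105,186 186,206 206,125 125,191

Derivation:
Round 1 (k=34): L=96 R=183
Round 2 (k=14): L=183 R=105
Round 3 (k=22): L=105 R=186
Round 4 (k=16): L=186 R=206
Round 5 (k=32): L=206 R=125
Round 6 (k=50): L=125 R=191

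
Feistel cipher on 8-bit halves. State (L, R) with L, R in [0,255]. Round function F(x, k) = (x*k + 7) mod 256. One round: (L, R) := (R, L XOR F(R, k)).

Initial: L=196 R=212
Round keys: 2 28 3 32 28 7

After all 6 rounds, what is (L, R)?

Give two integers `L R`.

Round 1 (k=2): L=212 R=107
Round 2 (k=28): L=107 R=111
Round 3 (k=3): L=111 R=63
Round 4 (k=32): L=63 R=136
Round 5 (k=28): L=136 R=216
Round 6 (k=7): L=216 R=103

Answer: 216 103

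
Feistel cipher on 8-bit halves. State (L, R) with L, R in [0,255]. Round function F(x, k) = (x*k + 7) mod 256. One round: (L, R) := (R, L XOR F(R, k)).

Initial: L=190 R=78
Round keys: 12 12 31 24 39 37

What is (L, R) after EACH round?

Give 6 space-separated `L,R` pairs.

Answer: 78,17 17,157 157,27 27,18 18,222 222,15

Derivation:
Round 1 (k=12): L=78 R=17
Round 2 (k=12): L=17 R=157
Round 3 (k=31): L=157 R=27
Round 4 (k=24): L=27 R=18
Round 5 (k=39): L=18 R=222
Round 6 (k=37): L=222 R=15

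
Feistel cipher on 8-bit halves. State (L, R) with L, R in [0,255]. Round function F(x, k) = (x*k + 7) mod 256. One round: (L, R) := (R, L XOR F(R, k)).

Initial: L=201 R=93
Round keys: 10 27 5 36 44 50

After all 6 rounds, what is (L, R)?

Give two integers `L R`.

Round 1 (k=10): L=93 R=96
Round 2 (k=27): L=96 R=122
Round 3 (k=5): L=122 R=9
Round 4 (k=36): L=9 R=49
Round 5 (k=44): L=49 R=122
Round 6 (k=50): L=122 R=234

Answer: 122 234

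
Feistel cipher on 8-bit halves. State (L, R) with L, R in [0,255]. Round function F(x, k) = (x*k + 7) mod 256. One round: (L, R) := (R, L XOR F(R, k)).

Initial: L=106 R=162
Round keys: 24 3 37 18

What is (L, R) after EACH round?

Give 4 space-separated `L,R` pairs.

Round 1 (k=24): L=162 R=93
Round 2 (k=3): L=93 R=188
Round 3 (k=37): L=188 R=110
Round 4 (k=18): L=110 R=127

Answer: 162,93 93,188 188,110 110,127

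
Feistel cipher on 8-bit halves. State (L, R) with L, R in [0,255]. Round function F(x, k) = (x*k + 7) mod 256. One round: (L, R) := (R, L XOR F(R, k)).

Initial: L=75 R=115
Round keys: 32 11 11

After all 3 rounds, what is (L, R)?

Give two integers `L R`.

Answer: 152 163

Derivation:
Round 1 (k=32): L=115 R=44
Round 2 (k=11): L=44 R=152
Round 3 (k=11): L=152 R=163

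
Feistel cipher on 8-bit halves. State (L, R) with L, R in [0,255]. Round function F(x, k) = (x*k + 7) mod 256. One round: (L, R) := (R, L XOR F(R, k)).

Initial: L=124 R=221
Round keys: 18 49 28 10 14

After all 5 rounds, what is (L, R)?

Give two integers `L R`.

Answer: 106 125

Derivation:
Round 1 (k=18): L=221 R=237
Round 2 (k=49): L=237 R=185
Round 3 (k=28): L=185 R=174
Round 4 (k=10): L=174 R=106
Round 5 (k=14): L=106 R=125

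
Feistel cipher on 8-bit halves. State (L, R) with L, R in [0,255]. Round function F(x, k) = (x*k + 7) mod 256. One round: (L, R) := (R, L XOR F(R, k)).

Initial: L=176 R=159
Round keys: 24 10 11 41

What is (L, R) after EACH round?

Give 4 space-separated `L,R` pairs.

Round 1 (k=24): L=159 R=95
Round 2 (k=10): L=95 R=34
Round 3 (k=11): L=34 R=34
Round 4 (k=41): L=34 R=91

Answer: 159,95 95,34 34,34 34,91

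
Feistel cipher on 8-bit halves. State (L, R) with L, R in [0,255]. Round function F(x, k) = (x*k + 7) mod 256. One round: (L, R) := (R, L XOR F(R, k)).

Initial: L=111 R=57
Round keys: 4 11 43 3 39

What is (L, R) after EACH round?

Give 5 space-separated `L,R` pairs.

Round 1 (k=4): L=57 R=132
Round 2 (k=11): L=132 R=138
Round 3 (k=43): L=138 R=177
Round 4 (k=3): L=177 R=144
Round 5 (k=39): L=144 R=70

Answer: 57,132 132,138 138,177 177,144 144,70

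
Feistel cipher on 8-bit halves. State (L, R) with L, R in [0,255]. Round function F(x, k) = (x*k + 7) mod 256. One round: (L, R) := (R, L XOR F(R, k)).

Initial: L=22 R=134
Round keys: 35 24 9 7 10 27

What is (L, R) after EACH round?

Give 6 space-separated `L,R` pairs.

Answer: 134,79 79,233 233,119 119,161 161,38 38,168

Derivation:
Round 1 (k=35): L=134 R=79
Round 2 (k=24): L=79 R=233
Round 3 (k=9): L=233 R=119
Round 4 (k=7): L=119 R=161
Round 5 (k=10): L=161 R=38
Round 6 (k=27): L=38 R=168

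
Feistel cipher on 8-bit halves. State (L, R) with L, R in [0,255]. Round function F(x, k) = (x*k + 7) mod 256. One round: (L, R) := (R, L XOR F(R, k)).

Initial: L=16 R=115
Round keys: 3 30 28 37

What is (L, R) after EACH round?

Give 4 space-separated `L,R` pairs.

Answer: 115,112 112,84 84,71 71,30

Derivation:
Round 1 (k=3): L=115 R=112
Round 2 (k=30): L=112 R=84
Round 3 (k=28): L=84 R=71
Round 4 (k=37): L=71 R=30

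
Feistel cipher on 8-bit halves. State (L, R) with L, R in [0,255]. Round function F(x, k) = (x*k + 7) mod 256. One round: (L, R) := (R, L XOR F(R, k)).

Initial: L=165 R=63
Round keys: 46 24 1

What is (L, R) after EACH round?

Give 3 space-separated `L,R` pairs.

Round 1 (k=46): L=63 R=252
Round 2 (k=24): L=252 R=152
Round 3 (k=1): L=152 R=99

Answer: 63,252 252,152 152,99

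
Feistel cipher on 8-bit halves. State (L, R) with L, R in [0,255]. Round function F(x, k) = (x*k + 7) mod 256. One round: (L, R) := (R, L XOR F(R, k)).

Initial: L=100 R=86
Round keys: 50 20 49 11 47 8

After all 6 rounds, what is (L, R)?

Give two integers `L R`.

Round 1 (k=50): L=86 R=183
Round 2 (k=20): L=183 R=5
Round 3 (k=49): L=5 R=75
Round 4 (k=11): L=75 R=69
Round 5 (k=47): L=69 R=249
Round 6 (k=8): L=249 R=138

Answer: 249 138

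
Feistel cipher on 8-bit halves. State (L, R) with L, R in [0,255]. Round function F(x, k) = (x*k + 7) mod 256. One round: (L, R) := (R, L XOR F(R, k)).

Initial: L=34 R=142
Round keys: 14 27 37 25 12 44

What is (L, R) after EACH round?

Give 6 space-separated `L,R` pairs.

Round 1 (k=14): L=142 R=233
Round 2 (k=27): L=233 R=20
Round 3 (k=37): L=20 R=2
Round 4 (k=25): L=2 R=45
Round 5 (k=12): L=45 R=33
Round 6 (k=44): L=33 R=158

Answer: 142,233 233,20 20,2 2,45 45,33 33,158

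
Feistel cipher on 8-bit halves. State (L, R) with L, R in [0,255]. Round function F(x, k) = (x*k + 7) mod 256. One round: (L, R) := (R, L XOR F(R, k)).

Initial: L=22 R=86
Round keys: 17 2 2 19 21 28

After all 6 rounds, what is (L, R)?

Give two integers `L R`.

Round 1 (k=17): L=86 R=171
Round 2 (k=2): L=171 R=11
Round 3 (k=2): L=11 R=182
Round 4 (k=19): L=182 R=130
Round 5 (k=21): L=130 R=7
Round 6 (k=28): L=7 R=73

Answer: 7 73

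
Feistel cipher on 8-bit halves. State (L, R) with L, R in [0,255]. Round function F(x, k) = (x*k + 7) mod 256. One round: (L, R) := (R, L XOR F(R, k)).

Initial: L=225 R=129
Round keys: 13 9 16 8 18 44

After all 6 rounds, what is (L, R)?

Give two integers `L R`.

Answer: 169 161

Derivation:
Round 1 (k=13): L=129 R=117
Round 2 (k=9): L=117 R=165
Round 3 (k=16): L=165 R=34
Round 4 (k=8): L=34 R=178
Round 5 (k=18): L=178 R=169
Round 6 (k=44): L=169 R=161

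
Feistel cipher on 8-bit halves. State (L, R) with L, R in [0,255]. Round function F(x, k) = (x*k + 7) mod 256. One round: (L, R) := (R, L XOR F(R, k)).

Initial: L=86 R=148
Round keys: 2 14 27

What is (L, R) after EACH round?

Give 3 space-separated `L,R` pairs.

Answer: 148,121 121,49 49,75

Derivation:
Round 1 (k=2): L=148 R=121
Round 2 (k=14): L=121 R=49
Round 3 (k=27): L=49 R=75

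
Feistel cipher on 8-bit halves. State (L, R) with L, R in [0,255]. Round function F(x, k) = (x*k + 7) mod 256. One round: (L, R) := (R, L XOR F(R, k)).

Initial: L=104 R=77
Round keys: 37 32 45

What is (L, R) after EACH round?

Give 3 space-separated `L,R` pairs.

Round 1 (k=37): L=77 R=64
Round 2 (k=32): L=64 R=74
Round 3 (k=45): L=74 R=73

Answer: 77,64 64,74 74,73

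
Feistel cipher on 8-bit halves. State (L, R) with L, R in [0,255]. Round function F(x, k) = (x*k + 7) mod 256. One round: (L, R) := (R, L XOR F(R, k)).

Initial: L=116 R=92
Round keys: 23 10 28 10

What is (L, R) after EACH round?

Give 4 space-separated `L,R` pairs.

Answer: 92,63 63,33 33,156 156,62

Derivation:
Round 1 (k=23): L=92 R=63
Round 2 (k=10): L=63 R=33
Round 3 (k=28): L=33 R=156
Round 4 (k=10): L=156 R=62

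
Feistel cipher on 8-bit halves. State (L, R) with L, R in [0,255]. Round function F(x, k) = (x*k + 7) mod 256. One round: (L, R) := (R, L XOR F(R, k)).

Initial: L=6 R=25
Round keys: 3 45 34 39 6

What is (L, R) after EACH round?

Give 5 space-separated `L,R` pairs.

Answer: 25,84 84,210 210,191 191,242 242,12

Derivation:
Round 1 (k=3): L=25 R=84
Round 2 (k=45): L=84 R=210
Round 3 (k=34): L=210 R=191
Round 4 (k=39): L=191 R=242
Round 5 (k=6): L=242 R=12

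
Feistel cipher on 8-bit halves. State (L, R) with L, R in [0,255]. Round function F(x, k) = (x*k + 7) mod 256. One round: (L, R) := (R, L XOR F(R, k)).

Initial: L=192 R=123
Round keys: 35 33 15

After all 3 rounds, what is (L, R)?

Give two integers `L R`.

Round 1 (k=35): L=123 R=24
Round 2 (k=33): L=24 R=100
Round 3 (k=15): L=100 R=251

Answer: 100 251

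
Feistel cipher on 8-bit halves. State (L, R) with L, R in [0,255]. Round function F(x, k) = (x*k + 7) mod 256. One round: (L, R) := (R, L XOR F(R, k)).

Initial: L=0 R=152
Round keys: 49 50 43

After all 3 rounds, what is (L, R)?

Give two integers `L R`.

Answer: 141 169

Derivation:
Round 1 (k=49): L=152 R=31
Round 2 (k=50): L=31 R=141
Round 3 (k=43): L=141 R=169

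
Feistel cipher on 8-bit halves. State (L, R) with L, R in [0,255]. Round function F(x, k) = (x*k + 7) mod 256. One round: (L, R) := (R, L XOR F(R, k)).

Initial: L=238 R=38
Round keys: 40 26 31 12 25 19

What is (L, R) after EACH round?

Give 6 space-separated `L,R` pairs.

Answer: 38,25 25,183 183,41 41,68 68,130 130,233

Derivation:
Round 1 (k=40): L=38 R=25
Round 2 (k=26): L=25 R=183
Round 3 (k=31): L=183 R=41
Round 4 (k=12): L=41 R=68
Round 5 (k=25): L=68 R=130
Round 6 (k=19): L=130 R=233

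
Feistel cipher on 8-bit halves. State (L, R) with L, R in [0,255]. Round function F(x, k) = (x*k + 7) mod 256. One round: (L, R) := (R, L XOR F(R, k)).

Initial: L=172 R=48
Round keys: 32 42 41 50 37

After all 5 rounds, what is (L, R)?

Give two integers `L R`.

Round 1 (k=32): L=48 R=171
Round 2 (k=42): L=171 R=37
Round 3 (k=41): L=37 R=95
Round 4 (k=50): L=95 R=176
Round 5 (k=37): L=176 R=40

Answer: 176 40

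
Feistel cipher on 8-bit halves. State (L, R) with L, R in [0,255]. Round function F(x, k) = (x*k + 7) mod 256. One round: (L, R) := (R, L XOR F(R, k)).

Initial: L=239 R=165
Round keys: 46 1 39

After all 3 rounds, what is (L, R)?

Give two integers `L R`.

Round 1 (k=46): L=165 R=66
Round 2 (k=1): L=66 R=236
Round 3 (k=39): L=236 R=185

Answer: 236 185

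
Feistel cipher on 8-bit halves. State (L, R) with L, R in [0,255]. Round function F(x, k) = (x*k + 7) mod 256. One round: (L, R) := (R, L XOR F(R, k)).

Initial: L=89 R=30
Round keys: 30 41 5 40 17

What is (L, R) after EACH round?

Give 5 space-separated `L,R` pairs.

Round 1 (k=30): L=30 R=210
Round 2 (k=41): L=210 R=183
Round 3 (k=5): L=183 R=72
Round 4 (k=40): L=72 R=240
Round 5 (k=17): L=240 R=191

Answer: 30,210 210,183 183,72 72,240 240,191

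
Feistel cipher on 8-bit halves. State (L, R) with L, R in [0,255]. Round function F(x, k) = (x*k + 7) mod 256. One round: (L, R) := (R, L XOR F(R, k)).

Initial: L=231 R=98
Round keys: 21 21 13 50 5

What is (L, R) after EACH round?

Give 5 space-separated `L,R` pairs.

Answer: 98,246 246,87 87,132 132,152 152,123

Derivation:
Round 1 (k=21): L=98 R=246
Round 2 (k=21): L=246 R=87
Round 3 (k=13): L=87 R=132
Round 4 (k=50): L=132 R=152
Round 5 (k=5): L=152 R=123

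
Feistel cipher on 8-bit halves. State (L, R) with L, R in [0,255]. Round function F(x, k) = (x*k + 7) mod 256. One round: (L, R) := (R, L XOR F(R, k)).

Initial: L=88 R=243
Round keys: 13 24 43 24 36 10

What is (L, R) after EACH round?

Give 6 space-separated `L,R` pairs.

Round 1 (k=13): L=243 R=6
Round 2 (k=24): L=6 R=100
Round 3 (k=43): L=100 R=213
Round 4 (k=24): L=213 R=155
Round 5 (k=36): L=155 R=6
Round 6 (k=10): L=6 R=216

Answer: 243,6 6,100 100,213 213,155 155,6 6,216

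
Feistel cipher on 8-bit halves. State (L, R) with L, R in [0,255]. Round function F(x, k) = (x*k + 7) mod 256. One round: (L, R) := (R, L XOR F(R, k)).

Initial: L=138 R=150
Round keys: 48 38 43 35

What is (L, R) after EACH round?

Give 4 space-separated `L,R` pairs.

Round 1 (k=48): L=150 R=173
Round 2 (k=38): L=173 R=35
Round 3 (k=43): L=35 R=69
Round 4 (k=35): L=69 R=85

Answer: 150,173 173,35 35,69 69,85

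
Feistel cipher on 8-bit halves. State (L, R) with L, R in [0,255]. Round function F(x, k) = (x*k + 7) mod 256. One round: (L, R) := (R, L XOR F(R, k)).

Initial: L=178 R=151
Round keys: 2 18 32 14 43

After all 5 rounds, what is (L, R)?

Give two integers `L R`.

Answer: 149 206

Derivation:
Round 1 (k=2): L=151 R=135
Round 2 (k=18): L=135 R=18
Round 3 (k=32): L=18 R=192
Round 4 (k=14): L=192 R=149
Round 5 (k=43): L=149 R=206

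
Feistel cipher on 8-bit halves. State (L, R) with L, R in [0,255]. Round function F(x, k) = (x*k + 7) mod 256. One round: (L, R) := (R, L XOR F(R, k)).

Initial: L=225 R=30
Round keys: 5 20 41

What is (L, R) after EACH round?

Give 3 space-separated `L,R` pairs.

Answer: 30,124 124,169 169,100

Derivation:
Round 1 (k=5): L=30 R=124
Round 2 (k=20): L=124 R=169
Round 3 (k=41): L=169 R=100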